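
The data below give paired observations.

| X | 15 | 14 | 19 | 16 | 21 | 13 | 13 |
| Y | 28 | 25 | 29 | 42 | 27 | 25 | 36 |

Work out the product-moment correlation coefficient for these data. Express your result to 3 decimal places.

-0.074

n = 7, ΣX = 111, ΣY = 212, ΣX² = 1817, ΣY² = 6664, ΣXY = 3353
nΣXY − ΣXΣY = 23471 − 23532 = -61
nΣX² − (ΣX)² = 12719 − 12321 = 398; nΣY² − (ΣY)² = 46648 − 44944 = 1704
r = -61 / √(398 × 1704) = -61 / 823.5241 ≈ -0.074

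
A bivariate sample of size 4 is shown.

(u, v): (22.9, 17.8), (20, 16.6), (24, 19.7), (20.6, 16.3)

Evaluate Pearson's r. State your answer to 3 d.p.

0.938

n = 4, Σu = 87.5, Σv = 70.4, Σu² = 1924.77, Σv² = 1246.18, Σuv = 1548.2
nΣuv − ΣuΣv = 6192.8 − 6160 = 32.8
nΣu² − (Σu)² = 7699.08 − 7656.25 = 42.83; nΣv² − (Σv)² = 4984.72 − 4956.16 = 28.56
r = 32.8 / √(42.83 × 28.56) = 32.8 / 34.9746 ≈ 0.938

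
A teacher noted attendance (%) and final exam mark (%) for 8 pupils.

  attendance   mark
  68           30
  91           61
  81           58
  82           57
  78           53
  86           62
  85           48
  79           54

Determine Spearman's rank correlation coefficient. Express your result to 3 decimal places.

Rank attendance: 1, 8, 4, 5, 2, 7, 6, 3
Rank mark: 1, 7, 6, 5, 3, 8, 2, 4
d = rank(attendance) − rank(mark): 0, 1, -2, 0, -1, -1, 4, -1; Σd² = 24
ρ = 1 − 6Σd² / [n(n²−1)] = 1 − 6×24 / (8×63) = 1 − 144/504 ≈ 0.714

0.714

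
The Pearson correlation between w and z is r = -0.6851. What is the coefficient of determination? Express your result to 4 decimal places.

r² = (-0.6851)² = 0.4694

0.4694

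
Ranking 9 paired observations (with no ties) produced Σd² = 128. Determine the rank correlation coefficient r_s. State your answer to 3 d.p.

-0.067

ρ = 1 − 6Σd² / [n(n²−1)] = 1 − 6×128 / (9×80)
  = 1 − 768/720 = 1 − 1.0667 ≈ -0.067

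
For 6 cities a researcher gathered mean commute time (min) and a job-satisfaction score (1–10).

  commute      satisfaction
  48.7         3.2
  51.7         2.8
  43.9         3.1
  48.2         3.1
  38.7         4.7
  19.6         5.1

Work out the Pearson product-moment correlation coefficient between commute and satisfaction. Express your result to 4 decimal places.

n = 6, Σx = 250.8, Σy = 22, Σx² = 11176.88, Σy² = 85.4, Σxy = 867.96
nΣxy − ΣxΣy = 5207.76 − 5517.6 = -309.84
nΣx² − (Σx)² = 67061.28 − 62900.64 = 4160.64; nΣy² − (Σy)² = 512.4 − 484 = 28.4
r = -309.84 / √(4160.64 × 28.4) = -309.84 / 343.7473 ≈ -0.9014

-0.9014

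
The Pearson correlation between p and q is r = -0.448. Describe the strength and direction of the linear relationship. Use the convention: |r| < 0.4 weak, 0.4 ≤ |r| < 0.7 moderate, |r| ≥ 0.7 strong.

r = -0.448 < 0 so the relationship is negative.
|r| = 0.448, which falls in the moderate range.

moderate negative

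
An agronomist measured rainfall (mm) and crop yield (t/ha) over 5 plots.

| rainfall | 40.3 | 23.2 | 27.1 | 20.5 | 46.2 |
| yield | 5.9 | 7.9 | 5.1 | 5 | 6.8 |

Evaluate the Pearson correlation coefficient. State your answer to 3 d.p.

0.184

n = 5, Σx = 157.3, Σy = 30.7, Σx² = 5451.43, Σy² = 194.47, Σxy = 975.92
nΣxy − ΣxΣy = 4879.6 − 4829.11 = 50.49
nΣx² − (Σx)² = 27257.15 − 24743.29 = 2513.86; nΣy² − (Σy)² = 972.35 − 942.49 = 29.86
r = 50.49 / √(2513.86 × 29.86) = 50.49 / 273.9778 ≈ 0.184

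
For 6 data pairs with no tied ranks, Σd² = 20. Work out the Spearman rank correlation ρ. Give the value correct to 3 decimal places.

0.429

ρ = 1 − 6Σd² / [n(n²−1)] = 1 − 6×20 / (6×35)
  = 1 − 120/210 = 1 − 0.5714 ≈ 0.429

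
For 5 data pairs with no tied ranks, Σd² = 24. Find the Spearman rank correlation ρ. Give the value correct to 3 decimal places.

ρ = 1 − 6Σd² / [n(n²−1)] = 1 − 6×24 / (5×24)
  = 1 − 144/120 = 1 − 1.2000 ≈ -0.200

-0.200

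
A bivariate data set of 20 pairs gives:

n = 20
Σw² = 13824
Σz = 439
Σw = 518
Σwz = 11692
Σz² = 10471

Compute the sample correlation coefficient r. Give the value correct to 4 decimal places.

r = (nΣwz − ΣwΣz) / √[(nΣw² − (Σw)²)(nΣz² − (Σz)²)]
Numerator: 20×11692 − 518×439 = 6438
Denominator: √[(276480 − 268324)(209420 − 192721)] = √[8156 × 16699] = 11670.3489
r = 6438 / 11670.3489 ≈ 0.5517

0.5517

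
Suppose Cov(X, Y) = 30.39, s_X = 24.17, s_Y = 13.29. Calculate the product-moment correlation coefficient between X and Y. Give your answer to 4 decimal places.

0.0946

r = Cov(X,Y) / (s_X · s_Y) = 30.39 / (24.17 × 13.29)
  = 30.39 / 321.2193 ≈ 0.0946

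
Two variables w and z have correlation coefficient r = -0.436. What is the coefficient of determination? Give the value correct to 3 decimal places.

0.190

r² = (-0.436)² = 0.190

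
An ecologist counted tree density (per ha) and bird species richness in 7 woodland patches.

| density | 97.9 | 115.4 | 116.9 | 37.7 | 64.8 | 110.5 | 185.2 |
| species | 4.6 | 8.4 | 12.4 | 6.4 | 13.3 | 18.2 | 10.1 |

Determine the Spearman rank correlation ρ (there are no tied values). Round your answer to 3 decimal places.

Rank density: 3, 5, 6, 1, 2, 4, 7
Rank species: 1, 3, 5, 2, 6, 7, 4
d = rank(density) − rank(species): 2, 2, 1, -1, -4, -3, 3; Σd² = 44
ρ = 1 − 6Σd² / [n(n²−1)] = 1 − 6×44 / (7×48) = 1 − 264/336 ≈ 0.214

0.214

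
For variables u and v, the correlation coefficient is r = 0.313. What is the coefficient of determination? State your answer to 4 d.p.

r² = (0.313)² = 0.0980

0.0980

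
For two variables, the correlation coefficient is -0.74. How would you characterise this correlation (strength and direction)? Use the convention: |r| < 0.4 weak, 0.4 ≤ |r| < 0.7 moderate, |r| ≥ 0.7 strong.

strong negative

r = -0.74 < 0 so the relationship is negative.
|r| = 0.74, which falls in the strong range.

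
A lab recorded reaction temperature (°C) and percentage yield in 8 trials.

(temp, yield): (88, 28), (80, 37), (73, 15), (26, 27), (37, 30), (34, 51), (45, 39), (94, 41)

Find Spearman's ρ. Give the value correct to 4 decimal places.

0.0952

Rank temp: 7, 6, 5, 1, 3, 2, 4, 8
Rank yield: 3, 5, 1, 2, 4, 8, 6, 7
d = rank(temp) − rank(yield): 4, 1, 4, -1, -1, -6, -2, 1; Σd² = 76
ρ = 1 − 6Σd² / [n(n²−1)] = 1 − 6×76 / (8×63) = 1 − 456/504 ≈ 0.0952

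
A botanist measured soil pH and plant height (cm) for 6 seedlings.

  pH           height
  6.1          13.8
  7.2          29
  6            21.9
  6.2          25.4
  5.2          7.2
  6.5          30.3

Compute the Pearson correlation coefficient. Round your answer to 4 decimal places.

0.8458

n = 6, Σx = 37.2, Σy = 127.6, Σx² = 232.78, Σy² = 3126.14, Σxy = 816.25
nΣxy − ΣxΣy = 4897.5 − 4746.72 = 150.78
nΣx² − (Σx)² = 1396.68 − 1383.84 = 12.84; nΣy² − (Σy)² = 18756.84 − 16281.76 = 2475.08
r = 150.78 / √(12.84 × 2475.08) = 150.78 / 178.2695 ≈ 0.8458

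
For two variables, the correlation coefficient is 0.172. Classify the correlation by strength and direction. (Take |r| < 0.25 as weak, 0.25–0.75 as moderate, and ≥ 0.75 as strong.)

r = 0.172 > 0 so the relationship is positive.
|r| = 0.172, which falls in the weak range.

weak positive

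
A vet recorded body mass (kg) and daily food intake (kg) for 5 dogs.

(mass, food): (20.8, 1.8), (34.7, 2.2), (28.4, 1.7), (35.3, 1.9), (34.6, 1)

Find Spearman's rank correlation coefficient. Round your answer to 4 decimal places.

0.5000

Rank mass: 1, 4, 2, 5, 3
Rank food: 3, 5, 2, 4, 1
d = rank(mass) − rank(food): -2, -1, 0, 1, 2; Σd² = 10
ρ = 1 − 6Σd² / [n(n²−1)] = 1 − 6×10 / (5×24) = 1 − 60/120 ≈ 0.5000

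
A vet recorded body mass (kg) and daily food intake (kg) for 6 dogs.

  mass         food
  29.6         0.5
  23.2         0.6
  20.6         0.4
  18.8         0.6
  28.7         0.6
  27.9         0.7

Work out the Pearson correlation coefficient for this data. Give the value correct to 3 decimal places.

0.284

n = 6, Σx = 148.8, Σy = 3.4, Σx² = 3794.3, Σy² = 1.98, Σxy = 84.99
nΣxy − ΣxΣy = 509.94 − 505.92 = 4.02
nΣx² − (Σx)² = 22765.8 − 22141.44 = 624.36; nΣy² − (Σy)² = 11.88 − 11.56 = 0.32
r = 4.02 / √(624.36 × 0.32) = 4.02 / 14.1349 ≈ 0.284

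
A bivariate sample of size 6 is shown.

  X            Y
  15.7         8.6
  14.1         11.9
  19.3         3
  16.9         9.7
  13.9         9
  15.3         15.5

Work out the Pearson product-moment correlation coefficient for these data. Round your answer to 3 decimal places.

n = 6, ΣX = 95.2, ΣY = 57.7, ΣX² = 1530.7, ΣY² = 639.91, ΣXY = 886.89
nΣXY − ΣXΣY = 5321.34 − 5493.04 = -171.7
nΣX² − (ΣX)² = 9184.2 − 9063.04 = 121.16; nΣY² − (ΣY)² = 3839.46 − 3329.29 = 510.17
r = -171.7 / √(121.16 × 510.17) = -171.7 / 248.6206 ≈ -0.691

-0.691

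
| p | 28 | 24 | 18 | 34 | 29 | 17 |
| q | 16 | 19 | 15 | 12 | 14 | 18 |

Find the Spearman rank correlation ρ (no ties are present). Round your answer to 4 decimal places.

-0.7143

Rank p: 4, 3, 2, 6, 5, 1
Rank q: 4, 6, 3, 1, 2, 5
d = rank(p) − rank(q): 0, -3, -1, 5, 3, -4; Σd² = 60
ρ = 1 − 6Σd² / [n(n²−1)] = 1 − 6×60 / (6×35) = 1 − 360/210 ≈ -0.7143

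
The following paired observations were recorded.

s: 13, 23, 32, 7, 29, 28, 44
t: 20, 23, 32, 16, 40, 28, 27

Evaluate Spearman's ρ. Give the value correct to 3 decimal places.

0.750

Rank s: 2, 3, 6, 1, 5, 4, 7
Rank t: 2, 3, 6, 1, 7, 5, 4
d = rank(s) − rank(t): 0, 0, 0, 0, -2, -1, 3; Σd² = 14
ρ = 1 − 6Σd² / [n(n²−1)] = 1 − 6×14 / (7×48) = 1 − 84/336 ≈ 0.750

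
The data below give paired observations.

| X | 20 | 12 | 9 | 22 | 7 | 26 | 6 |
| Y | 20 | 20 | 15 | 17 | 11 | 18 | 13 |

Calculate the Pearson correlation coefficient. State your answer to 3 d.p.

n = 7, ΣX = 102, ΣY = 114, ΣX² = 1870, ΣY² = 1928, ΣXY = 1772
nΣXY − ΣXΣY = 12404 − 11628 = 776
nΣX² − (ΣX)² = 13090 − 10404 = 2686; nΣY² − (ΣY)² = 13496 − 12996 = 500
r = 776 / √(2686 × 500) = 776 / 1158.8788 ≈ 0.670

0.670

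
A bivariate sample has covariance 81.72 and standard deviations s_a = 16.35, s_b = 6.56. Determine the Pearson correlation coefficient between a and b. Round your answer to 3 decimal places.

0.762

r = Cov(a,b) / (s_a · s_b) = 81.72 / (16.35 × 6.56)
  = 81.72 / 107.2560 ≈ 0.762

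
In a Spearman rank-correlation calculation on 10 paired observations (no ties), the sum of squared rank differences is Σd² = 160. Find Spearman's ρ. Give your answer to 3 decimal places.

ρ = 1 − 6Σd² / [n(n²−1)] = 1 − 6×160 / (10×99)
  = 1 − 960/990 = 1 − 0.9697 ≈ 0.030

0.030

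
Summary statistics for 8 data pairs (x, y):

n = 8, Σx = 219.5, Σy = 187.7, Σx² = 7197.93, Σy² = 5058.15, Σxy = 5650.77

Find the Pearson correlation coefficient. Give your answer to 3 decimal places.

0.571

r = (nΣxy − ΣxΣy) / √[(nΣx² − (Σx)²)(nΣy² − (Σy)²)]
Numerator: 8×5650.77 − 219.5×187.7 = 4006.01
Denominator: √[(57583.44 − 48180.25)(40465.2 − 35231.29)] = √[9403.19 × 5233.91] = 7015.3724
r = 4006.01 / 7015.3724 ≈ 0.571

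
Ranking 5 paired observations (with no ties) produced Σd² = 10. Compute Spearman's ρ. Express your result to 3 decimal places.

0.500

ρ = 1 − 6Σd² / [n(n²−1)] = 1 − 6×10 / (5×24)
  = 1 − 60/120 = 1 − 0.5000 ≈ 0.500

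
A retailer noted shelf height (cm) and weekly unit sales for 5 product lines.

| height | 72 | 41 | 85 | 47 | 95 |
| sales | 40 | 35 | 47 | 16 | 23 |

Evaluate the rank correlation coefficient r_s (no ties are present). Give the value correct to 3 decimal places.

Rank height: 3, 1, 4, 2, 5
Rank sales: 4, 3, 5, 1, 2
d = rank(height) − rank(sales): -1, -2, -1, 1, 3; Σd² = 16
ρ = 1 − 6Σd² / [n(n²−1)] = 1 − 6×16 / (5×24) = 1 − 96/120 ≈ 0.200

0.200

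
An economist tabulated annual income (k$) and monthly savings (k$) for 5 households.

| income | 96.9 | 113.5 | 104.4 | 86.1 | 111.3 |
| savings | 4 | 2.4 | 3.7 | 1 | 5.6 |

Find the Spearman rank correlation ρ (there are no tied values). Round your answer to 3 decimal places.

Rank income: 2, 5, 3, 1, 4
Rank savings: 4, 2, 3, 1, 5
d = rank(income) − rank(savings): -2, 3, 0, 0, -1; Σd² = 14
ρ = 1 − 6Σd² / [n(n²−1)] = 1 − 6×14 / (5×24) = 1 − 84/120 ≈ 0.300

0.300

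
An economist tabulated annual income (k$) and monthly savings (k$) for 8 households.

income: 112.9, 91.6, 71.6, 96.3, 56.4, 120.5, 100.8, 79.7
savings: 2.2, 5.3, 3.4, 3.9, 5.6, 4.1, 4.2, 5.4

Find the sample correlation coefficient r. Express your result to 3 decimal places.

-0.548

n = 8, Σx = 729.8, Σy = 34.1, Σx² = 69751.16, Σy² = 154.67, Σxy = 3016.5
nΣxy − ΣxΣy = 24132 − 24886.18 = -754.18
nΣx² − (Σx)² = 558009.28 − 532608.04 = 25401.24; nΣy² − (Σy)² = 1237.36 − 1162.81 = 74.55
r = -754.18 / √(25401.24 × 74.55) = -754.18 / 1376.1041 ≈ -0.548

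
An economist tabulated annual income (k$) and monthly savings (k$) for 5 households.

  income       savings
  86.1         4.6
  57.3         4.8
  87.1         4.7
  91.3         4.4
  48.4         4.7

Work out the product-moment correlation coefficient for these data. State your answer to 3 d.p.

n = 5, Σx = 370.2, Σy = 23.2, Σx² = 28961.16, Σy² = 107.74, Σxy = 1709.67
nΣxy − ΣxΣy = 8548.35 − 8588.64 = -40.29
nΣx² − (Σx)² = 144805.8 − 137048.04 = 7757.76; nΣy² − (Σy)² = 538.7 − 538.24 = 0.46
r = -40.29 / √(7757.76 × 0.46) = -40.29 / 59.7375 ≈ -0.674

-0.674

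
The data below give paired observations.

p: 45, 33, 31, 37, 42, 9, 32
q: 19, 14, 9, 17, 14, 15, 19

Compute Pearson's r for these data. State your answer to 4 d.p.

0.2263

n = 7, Σp = 229, Σq = 107, Σp² = 8313, Σq² = 1709, Σpq = 3556
nΣpq − ΣpΣq = 24892 − 24503 = 389
nΣp² − (Σp)² = 58191 − 52441 = 5750; nΣq² − (Σq)² = 11963 − 11449 = 514
r = 389 / √(5750 × 514) = 389 / 1719.1568 ≈ 0.2263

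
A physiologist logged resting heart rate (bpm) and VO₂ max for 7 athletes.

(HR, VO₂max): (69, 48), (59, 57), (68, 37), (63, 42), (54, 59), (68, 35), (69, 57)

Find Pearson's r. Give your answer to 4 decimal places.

n = 7, Σx = 450, Σy = 335, Σx² = 29136, Σy² = 16641, Σxy = 21336
nΣxy − ΣxΣy = 149352 − 150750 = -1398
nΣx² − (Σx)² = 203952 − 202500 = 1452; nΣy² − (Σy)² = 116487 − 112225 = 4262
r = -1398 / √(1452 × 4262) = -1398 / 2487.6543 ≈ -0.5620

-0.5620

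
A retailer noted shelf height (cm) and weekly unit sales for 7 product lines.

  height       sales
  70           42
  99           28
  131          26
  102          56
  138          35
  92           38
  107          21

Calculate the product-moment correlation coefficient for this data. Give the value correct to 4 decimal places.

n = 7, Σx = 739, Σy = 246, Σx² = 81223, Σy² = 9470, Σxy = 25403
nΣxy − ΣxΣy = 177821 − 181794 = -3973
nΣx² − (Σx)² = 568561 − 546121 = 22440; nΣy² − (Σy)² = 66290 − 60516 = 5774
r = -3973 / √(22440 × 5774) = -3973 / 11382.8186 ≈ -0.3490

-0.3490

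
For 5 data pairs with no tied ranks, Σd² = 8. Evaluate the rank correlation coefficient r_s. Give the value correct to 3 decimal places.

0.600

ρ = 1 − 6Σd² / [n(n²−1)] = 1 − 6×8 / (5×24)
  = 1 − 48/120 = 1 − 0.4000 ≈ 0.600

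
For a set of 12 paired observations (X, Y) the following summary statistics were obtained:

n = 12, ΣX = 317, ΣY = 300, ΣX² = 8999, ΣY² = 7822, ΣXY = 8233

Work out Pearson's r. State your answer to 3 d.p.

0.687

r = (nΣXY − ΣXΣY) / √[(nΣX² − (ΣX)²)(nΣY² − (ΣY)²)]
Numerator: 12×8233 − 317×300 = 3696
Denominator: √[(107988 − 100489)(93864 − 90000)] = √[7499 × 3864] = 5382.9486
r = 3696 / 5382.9486 ≈ 0.687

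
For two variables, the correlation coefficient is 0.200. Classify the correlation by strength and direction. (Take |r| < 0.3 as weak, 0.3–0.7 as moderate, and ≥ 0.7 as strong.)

r = 0.200 > 0 so the relationship is positive.
|r| = 0.200, which falls in the weak range.

weak positive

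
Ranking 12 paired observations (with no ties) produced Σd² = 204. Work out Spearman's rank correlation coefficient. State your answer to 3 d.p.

0.287

ρ = 1 − 6Σd² / [n(n²−1)] = 1 − 6×204 / (12×143)
  = 1 − 1224/1716 = 1 − 0.7133 ≈ 0.287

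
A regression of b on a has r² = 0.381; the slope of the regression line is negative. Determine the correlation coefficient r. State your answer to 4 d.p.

|r| = √0.381 = 0.6173
The association is negative, so r = −0.6173.

-0.6173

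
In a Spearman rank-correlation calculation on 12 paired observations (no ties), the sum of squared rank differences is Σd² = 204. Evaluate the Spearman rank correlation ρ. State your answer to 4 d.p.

0.2867

ρ = 1 − 6Σd² / [n(n²−1)] = 1 − 6×204 / (12×143)
  = 1 − 1224/1716 = 1 − 0.71329 ≈ 0.2867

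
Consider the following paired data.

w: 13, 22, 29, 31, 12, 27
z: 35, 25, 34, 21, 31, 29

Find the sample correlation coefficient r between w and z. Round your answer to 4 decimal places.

-0.5052

n = 6, Σw = 134, Σz = 175, Σw² = 3328, Σz² = 5249, Σwz = 3797
nΣwz − ΣwΣz = 22782 − 23450 = -668
nΣw² − (Σw)² = 19968 − 17956 = 2012; nΣz² − (Σz)² = 31494 − 30625 = 869
r = -668 / √(2012 × 869) = -668 / 1322.2814 ≈ -0.5052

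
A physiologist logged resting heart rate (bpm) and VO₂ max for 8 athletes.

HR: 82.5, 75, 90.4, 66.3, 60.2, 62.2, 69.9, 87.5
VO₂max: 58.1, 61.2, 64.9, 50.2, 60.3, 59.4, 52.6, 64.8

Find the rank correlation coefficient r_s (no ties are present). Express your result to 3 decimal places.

0.548

Rank HR: 6, 5, 8, 3, 1, 2, 4, 7
Rank VO₂max: 3, 6, 8, 1, 5, 4, 2, 7
d = rank(HR) − rank(VO₂max): 3, -1, 0, 2, -4, -2, 2, 0; Σd² = 38
ρ = 1 − 6Σd² / [n(n²−1)] = 1 − 6×38 / (8×63) = 1 − 228/504 ≈ 0.548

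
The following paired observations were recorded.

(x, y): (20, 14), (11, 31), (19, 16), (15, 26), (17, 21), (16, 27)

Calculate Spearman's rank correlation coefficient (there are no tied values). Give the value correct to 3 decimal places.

Rank x: 6, 1, 5, 2, 4, 3
Rank y: 1, 6, 2, 4, 3, 5
d = rank(x) − rank(y): 5, -5, 3, -2, 1, -2; Σd² = 68
ρ = 1 − 6Σd² / [n(n²−1)] = 1 − 6×68 / (6×35) = 1 − 408/210 ≈ -0.943

-0.943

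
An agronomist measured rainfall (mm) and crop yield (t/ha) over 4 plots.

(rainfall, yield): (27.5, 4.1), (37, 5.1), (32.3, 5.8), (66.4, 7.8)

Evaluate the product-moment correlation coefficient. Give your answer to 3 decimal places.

n = 4, Σx = 163.2, Σy = 22.8, Σx² = 7577.5, Σy² = 137.3, Σxy = 1006.71
nΣxy − ΣxΣy = 4026.84 − 3720.96 = 305.88
nΣx² − (Σx)² = 30310 − 26634.24 = 3675.76; nΣy² − (Σy)² = 549.2 − 519.84 = 29.36
r = 305.88 / √(3675.76 × 29.36) = 305.88 / 328.5123 ≈ 0.931

0.931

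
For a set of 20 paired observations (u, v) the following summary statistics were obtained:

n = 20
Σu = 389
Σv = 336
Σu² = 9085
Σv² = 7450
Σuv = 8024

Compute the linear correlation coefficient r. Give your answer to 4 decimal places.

0.8991

r = (nΣuv − ΣuΣv) / √[(nΣu² − (Σu)²)(nΣv² − (Σv)²)]
Numerator: 20×8024 − 389×336 = 29776
Denominator: √[(181700 − 151321)(149000 − 112896)] = √[30379 × 36104] = 33118.0225
r = 29776 / 33118.0225 ≈ 0.8991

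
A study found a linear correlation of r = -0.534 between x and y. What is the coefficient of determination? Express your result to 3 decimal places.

0.285

r² = (-0.534)² = 0.285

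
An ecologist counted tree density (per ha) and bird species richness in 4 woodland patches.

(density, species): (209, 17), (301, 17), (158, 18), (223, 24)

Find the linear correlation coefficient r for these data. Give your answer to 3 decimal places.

-0.105

n = 4, Σx = 891, Σy = 76, Σx² = 208975, Σy² = 1478, Σxy = 16866
nΣxy − ΣxΣy = 67464 − 67716 = -252
nΣx² − (Σx)² = 835900 − 793881 = 42019; nΣy² − (Σy)² = 5912 − 5776 = 136
r = -252 / √(42019 × 136) = -252 / 2390.5196 ≈ -0.105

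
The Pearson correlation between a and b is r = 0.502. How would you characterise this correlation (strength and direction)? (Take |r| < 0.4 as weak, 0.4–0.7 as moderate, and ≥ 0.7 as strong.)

r = 0.502 > 0 so the relationship is positive.
|r| = 0.502, which falls in the moderate range.

moderate positive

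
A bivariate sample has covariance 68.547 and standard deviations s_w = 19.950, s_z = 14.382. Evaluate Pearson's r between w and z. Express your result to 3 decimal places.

0.239

r = Cov(w,z) / (s_w · s_z) = 68.547 / (19.950 × 14.382)
  = 68.547 / 286.9209 ≈ 0.239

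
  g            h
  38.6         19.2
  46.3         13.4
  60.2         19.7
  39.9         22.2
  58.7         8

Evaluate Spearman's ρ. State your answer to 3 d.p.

-0.200

Rank g: 1, 3, 5, 2, 4
Rank h: 3, 2, 4, 5, 1
d = rank(g) − rank(h): -2, 1, 1, -3, 3; Σd² = 24
ρ = 1 − 6Σd² / [n(n²−1)] = 1 − 6×24 / (5×24) = 1 − 144/120 ≈ -0.200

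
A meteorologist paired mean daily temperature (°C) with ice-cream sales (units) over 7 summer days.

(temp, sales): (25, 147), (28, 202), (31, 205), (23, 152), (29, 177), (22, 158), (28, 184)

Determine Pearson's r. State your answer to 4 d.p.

n = 7, Σx = 186, Σy = 1225, Σx² = 5008, Σy² = 217691, Σxy = 32943
nΣxy − ΣxΣy = 230601 − 227850 = 2751
nΣx² − (Σx)² = 35056 − 34596 = 460; nΣy² − (Σy)² = 1523837 − 1500625 = 23212
r = 2751 / √(460 × 23212) = 2751 / 3267.6475 ≈ 0.8419

0.8419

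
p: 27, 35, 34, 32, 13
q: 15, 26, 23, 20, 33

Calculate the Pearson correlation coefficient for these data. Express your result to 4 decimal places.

-0.5482

n = 5, Σp = 141, Σq = 117, Σp² = 4303, Σq² = 2919, Σpq = 3166
nΣpq − ΣpΣq = 15830 − 16497 = -667
nΣp² − (Σp)² = 21515 − 19881 = 1634; nΣq² − (Σq)² = 14595 − 13689 = 906
r = -667 / √(1634 × 906) = -667 / 1216.7185 ≈ -0.5482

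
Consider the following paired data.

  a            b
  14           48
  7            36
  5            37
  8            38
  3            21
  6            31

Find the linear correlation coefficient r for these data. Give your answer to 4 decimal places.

n = 6, Σa = 43, Σb = 211, Σa² = 379, Σb² = 7815, Σab = 1662
nΣab − ΣaΣb = 9972 − 9073 = 899
nΣa² − (Σa)² = 2274 − 1849 = 425; nΣb² − (Σb)² = 46890 − 44521 = 2369
r = 899 / √(425 × 2369) = 899 / 1003.4067 ≈ 0.8959

0.8959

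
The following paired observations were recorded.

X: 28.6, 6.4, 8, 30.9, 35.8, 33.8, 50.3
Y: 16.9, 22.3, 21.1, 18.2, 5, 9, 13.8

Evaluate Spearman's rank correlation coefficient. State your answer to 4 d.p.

Rank X: 3, 1, 2, 4, 6, 5, 7
Rank Y: 4, 7, 6, 5, 1, 2, 3
d = rank(X) − rank(Y): -1, -6, -4, -1, 5, 3, 4; Σd² = 104
ρ = 1 − 6Σd² / [n(n²−1)] = 1 − 6×104 / (7×48) = 1 − 624/336 ≈ -0.8571

-0.8571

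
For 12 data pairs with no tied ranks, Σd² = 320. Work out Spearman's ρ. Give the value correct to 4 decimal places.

-0.1189

ρ = 1 − 6Σd² / [n(n²−1)] = 1 − 6×320 / (12×143)
  = 1 − 1920/1716 = 1 − 1.11888 ≈ -0.1189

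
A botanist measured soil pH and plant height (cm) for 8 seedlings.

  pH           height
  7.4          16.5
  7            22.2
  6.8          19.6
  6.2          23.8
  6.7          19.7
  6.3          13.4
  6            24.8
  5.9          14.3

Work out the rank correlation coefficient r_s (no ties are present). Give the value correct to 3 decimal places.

Rank pH: 8, 7, 6, 3, 5, 4, 2, 1
Rank height: 3, 6, 4, 7, 5, 1, 8, 2
d = rank(pH) − rank(height): 5, 1, 2, -4, 0, 3, -6, -1; Σd² = 92
ρ = 1 − 6Σd² / [n(n²−1)] = 1 − 6×92 / (8×63) = 1 − 552/504 ≈ -0.095

-0.095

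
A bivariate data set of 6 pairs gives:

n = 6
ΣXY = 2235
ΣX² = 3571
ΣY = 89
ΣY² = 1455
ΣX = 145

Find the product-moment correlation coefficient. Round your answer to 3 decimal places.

r = (nΣXY − ΣXΣY) / √[(nΣX² − (ΣX)²)(nΣY² − (ΣY)²)]
Numerator: 6×2235 − 145×89 = 505
Denominator: √[(21426 − 21025)(8730 − 7921)] = √[401 × 809] = 569.5691
r = 505 / 569.5691 ≈ 0.887

0.887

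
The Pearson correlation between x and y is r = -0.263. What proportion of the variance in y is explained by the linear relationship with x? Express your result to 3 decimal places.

0.069

r² = (-0.263)² = 0.069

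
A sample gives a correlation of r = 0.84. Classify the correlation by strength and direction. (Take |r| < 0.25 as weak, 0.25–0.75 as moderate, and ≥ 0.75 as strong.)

r = 0.84 > 0 so the relationship is positive.
|r| = 0.84, which falls in the strong range.

strong positive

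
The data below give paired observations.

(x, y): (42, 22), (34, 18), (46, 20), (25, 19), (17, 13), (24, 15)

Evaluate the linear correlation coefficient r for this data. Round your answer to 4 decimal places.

0.8537

n = 6, Σx = 188, Σy = 107, Σx² = 6526, Σy² = 1963, Σxy = 3512
nΣxy − ΣxΣy = 21072 − 20116 = 956
nΣx² − (Σx)² = 39156 − 35344 = 3812; nΣy² − (Σy)² = 11778 − 11449 = 329
r = 956 / √(3812 × 329) = 956 / 1119.8875 ≈ 0.8537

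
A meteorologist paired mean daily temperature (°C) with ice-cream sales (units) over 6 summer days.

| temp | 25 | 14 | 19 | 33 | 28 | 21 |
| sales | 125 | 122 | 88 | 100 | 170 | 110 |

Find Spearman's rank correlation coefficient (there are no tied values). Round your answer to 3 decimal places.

Rank temp: 4, 1, 2, 6, 5, 3
Rank sales: 5, 4, 1, 2, 6, 3
d = rank(temp) − rank(sales): -1, -3, 1, 4, -1, 0; Σd² = 28
ρ = 1 − 6Σd² / [n(n²−1)] = 1 − 6×28 / (6×35) = 1 − 168/210 ≈ 0.200

0.200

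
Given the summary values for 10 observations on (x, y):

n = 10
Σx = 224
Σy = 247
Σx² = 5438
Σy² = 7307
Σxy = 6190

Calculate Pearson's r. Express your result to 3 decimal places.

r = (nΣxy − ΣxΣy) / √[(nΣx² − (Σx)²)(nΣy² − (Σy)²)]
Numerator: 10×6190 − 224×247 = 6572
Denominator: √[(54380 − 50176)(73070 − 61009)] = √[4204 × 12061] = 7120.7053
r = 6572 / 7120.7053 ≈ 0.923

0.923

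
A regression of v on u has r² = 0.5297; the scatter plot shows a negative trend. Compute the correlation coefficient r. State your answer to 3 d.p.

-0.728

|r| = √0.5297 = 0.728
The association is negative, so r = −0.728.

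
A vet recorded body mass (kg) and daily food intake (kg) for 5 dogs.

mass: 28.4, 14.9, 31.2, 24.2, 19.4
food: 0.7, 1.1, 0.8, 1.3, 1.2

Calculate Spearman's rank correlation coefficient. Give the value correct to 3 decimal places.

-0.500

Rank mass: 4, 1, 5, 3, 2
Rank food: 1, 3, 2, 5, 4
d = rank(mass) − rank(food): 3, -2, 3, -2, -2; Σd² = 30
ρ = 1 − 6Σd² / [n(n²−1)] = 1 − 6×30 / (5×24) = 1 − 180/120 ≈ -0.500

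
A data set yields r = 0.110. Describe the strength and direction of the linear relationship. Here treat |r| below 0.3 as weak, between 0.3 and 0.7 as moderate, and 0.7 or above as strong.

r = 0.110 > 0 so the relationship is positive.
|r| = 0.110, which falls in the weak range.

weak positive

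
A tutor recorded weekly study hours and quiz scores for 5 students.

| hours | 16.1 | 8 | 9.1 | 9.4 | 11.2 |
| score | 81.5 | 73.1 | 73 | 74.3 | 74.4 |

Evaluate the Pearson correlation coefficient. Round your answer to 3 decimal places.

0.968

n = 5, Σx = 53.8, Σy = 376.3, Σx² = 619.82, Σy² = 28370.71, Σxy = 4092.95
nΣxy − ΣxΣy = 20464.75 − 20244.94 = 219.81
nΣx² − (Σx)² = 3099.1 − 2894.44 = 204.66; nΣy² − (Σy)² = 141853.55 − 141601.69 = 251.86
r = 219.81 / √(204.66 × 251.86) = 219.81 / 227.0367 ≈ 0.968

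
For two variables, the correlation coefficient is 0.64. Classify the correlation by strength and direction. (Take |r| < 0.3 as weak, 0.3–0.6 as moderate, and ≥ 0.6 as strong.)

r = 0.64 > 0 so the relationship is positive.
|r| = 0.64, which falls in the strong range.

strong positive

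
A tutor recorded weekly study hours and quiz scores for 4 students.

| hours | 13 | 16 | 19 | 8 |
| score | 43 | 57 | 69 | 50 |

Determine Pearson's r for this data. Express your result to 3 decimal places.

n = 4, Σx = 56, Σy = 219, Σx² = 850, Σy² = 12359, Σxy = 3182
nΣxy − ΣxΣy = 12728 − 12264 = 464
nΣx² − (Σx)² = 3400 − 3136 = 264; nΣy² − (Σy)² = 49436 − 47961 = 1475
r = 464 / √(264 × 1475) = 464 / 624.0192 ≈ 0.744

0.744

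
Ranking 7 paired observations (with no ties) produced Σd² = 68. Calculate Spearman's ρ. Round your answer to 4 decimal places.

-0.2143

ρ = 1 − 6Σd² / [n(n²−1)] = 1 − 6×68 / (7×48)
  = 1 − 408/336 = 1 − 1.21429 ≈ -0.2143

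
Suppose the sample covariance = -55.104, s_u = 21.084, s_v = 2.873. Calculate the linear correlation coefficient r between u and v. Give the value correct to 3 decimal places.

r = Cov(u,v) / (s_u · s_v) = -55.104 / (21.084 × 2.873)
  = -55.104 / 60.5743 ≈ -0.910

-0.910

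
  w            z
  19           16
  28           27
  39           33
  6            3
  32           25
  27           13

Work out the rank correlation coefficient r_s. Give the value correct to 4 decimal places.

Rank w: 2, 4, 6, 1, 5, 3
Rank z: 3, 5, 6, 1, 4, 2
d = rank(w) − rank(z): -1, -1, 0, 0, 1, 1; Σd² = 4
ρ = 1 − 6Σd² / [n(n²−1)] = 1 − 6×4 / (6×35) = 1 − 24/210 ≈ 0.8857

0.8857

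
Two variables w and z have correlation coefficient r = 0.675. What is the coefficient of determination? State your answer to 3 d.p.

0.456

r² = (0.675)² = 0.456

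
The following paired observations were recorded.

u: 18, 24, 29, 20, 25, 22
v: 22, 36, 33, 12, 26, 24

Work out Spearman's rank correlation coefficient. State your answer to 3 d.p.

Rank u: 1, 4, 6, 2, 5, 3
Rank v: 2, 6, 5, 1, 4, 3
d = rank(u) − rank(v): -1, -2, 1, 1, 1, 0; Σd² = 8
ρ = 1 − 6Σd² / [n(n²−1)] = 1 − 6×8 / (6×35) = 1 − 48/210 ≈ 0.771

0.771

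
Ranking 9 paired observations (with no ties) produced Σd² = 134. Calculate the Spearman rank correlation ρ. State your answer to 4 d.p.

ρ = 1 − 6Σd² / [n(n²−1)] = 1 − 6×134 / (9×80)
  = 1 − 804/720 = 1 − 1.11667 ≈ -0.1167

-0.1167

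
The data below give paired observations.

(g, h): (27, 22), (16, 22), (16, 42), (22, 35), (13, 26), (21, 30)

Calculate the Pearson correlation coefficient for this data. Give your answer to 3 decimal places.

n = 6, Σg = 115, Σh = 177, Σg² = 2335, Σh² = 5533, Σgh = 3356
nΣgh − ΣgΣh = 20136 − 20355 = -219
nΣg² − (Σg)² = 14010 − 13225 = 785; nΣh² − (Σh)² = 33198 − 31329 = 1869
r = -219 / √(785 × 1869) = -219 / 1211.2659 ≈ -0.181

-0.181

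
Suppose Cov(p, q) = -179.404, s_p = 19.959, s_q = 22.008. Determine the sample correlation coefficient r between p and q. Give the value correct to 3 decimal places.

r = Cov(p,q) / (s_p · s_q) = -179.404 / (19.959 × 22.008)
  = -179.404 / 439.2577 ≈ -0.408

-0.408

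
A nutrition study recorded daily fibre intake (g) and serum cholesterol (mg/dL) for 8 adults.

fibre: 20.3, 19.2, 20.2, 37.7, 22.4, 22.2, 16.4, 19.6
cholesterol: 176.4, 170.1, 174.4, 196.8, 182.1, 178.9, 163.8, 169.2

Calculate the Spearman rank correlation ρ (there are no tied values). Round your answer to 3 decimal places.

0.976

Rank fibre: 5, 2, 4, 8, 7, 6, 1, 3
Rank cholesterol: 5, 3, 4, 8, 7, 6, 1, 2
d = rank(fibre) − rank(cholesterol): 0, -1, 0, 0, 0, 0, 0, 1; Σd² = 2
ρ = 1 − 6Σd² / [n(n²−1)] = 1 − 6×2 / (8×63) = 1 − 12/504 ≈ 0.976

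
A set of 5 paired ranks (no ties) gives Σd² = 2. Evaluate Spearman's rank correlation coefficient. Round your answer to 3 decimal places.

0.900

ρ = 1 − 6Σd² / [n(n²−1)] = 1 − 6×2 / (5×24)
  = 1 − 12/120 = 1 − 0.1000 ≈ 0.900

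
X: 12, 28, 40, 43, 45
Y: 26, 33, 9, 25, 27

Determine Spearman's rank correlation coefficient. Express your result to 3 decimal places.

-0.100

Rank X: 1, 2, 3, 4, 5
Rank Y: 3, 5, 1, 2, 4
d = rank(X) − rank(Y): -2, -3, 2, 2, 1; Σd² = 22
ρ = 1 − 6Σd² / [n(n²−1)] = 1 − 6×22 / (5×24) = 1 − 132/120 ≈ -0.100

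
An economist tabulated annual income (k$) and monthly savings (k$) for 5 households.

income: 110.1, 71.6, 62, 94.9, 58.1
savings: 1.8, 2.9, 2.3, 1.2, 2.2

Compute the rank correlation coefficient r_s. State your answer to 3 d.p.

Rank income: 5, 3, 2, 4, 1
Rank savings: 2, 5, 4, 1, 3
d = rank(income) − rank(savings): 3, -2, -2, 3, -2; Σd² = 30
ρ = 1 − 6Σd² / [n(n²−1)] = 1 − 6×30 / (5×24) = 1 − 180/120 ≈ -0.500

-0.500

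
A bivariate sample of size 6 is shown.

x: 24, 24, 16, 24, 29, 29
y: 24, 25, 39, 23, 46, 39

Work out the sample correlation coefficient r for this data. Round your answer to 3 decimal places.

n = 6, Σx = 146, Σy = 196, Σx² = 3666, Σy² = 6888, Σxy = 4817
nΣxy − ΣxΣy = 28902 − 28616 = 286
nΣx² − (Σx)² = 21996 − 21316 = 680; nΣy² − (Σy)² = 41328 − 38416 = 2912
r = 286 / √(680 × 2912) = 286 / 1407.1816 ≈ 0.203

0.203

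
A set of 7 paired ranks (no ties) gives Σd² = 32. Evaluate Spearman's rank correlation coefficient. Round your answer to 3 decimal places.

ρ = 1 − 6Σd² / [n(n²−1)] = 1 − 6×32 / (7×48)
  = 1 − 192/336 = 1 − 0.5714 ≈ 0.429

0.429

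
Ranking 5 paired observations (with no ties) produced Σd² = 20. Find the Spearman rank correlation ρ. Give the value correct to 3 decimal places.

ρ = 1 − 6Σd² / [n(n²−1)] = 1 − 6×20 / (5×24)
  = 1 − 120/120 = 1 − 1.0000 ≈ 0.000

0.000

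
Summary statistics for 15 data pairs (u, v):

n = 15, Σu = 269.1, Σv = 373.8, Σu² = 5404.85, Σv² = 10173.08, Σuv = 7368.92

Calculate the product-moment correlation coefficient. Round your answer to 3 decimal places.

0.942

r = (nΣuv − ΣuΣv) / √[(nΣu² − (Σu)²)(nΣv² − (Σv)²)]
Numerator: 15×7368.92 − 269.1×373.8 = 9944.22
Denominator: √[(81072.75 − 72414.81)(152596.2 − 139726.44)] = √[8657.94 × 12869.76] = 10555.8330
r = 9944.22 / 10555.8330 ≈ 0.942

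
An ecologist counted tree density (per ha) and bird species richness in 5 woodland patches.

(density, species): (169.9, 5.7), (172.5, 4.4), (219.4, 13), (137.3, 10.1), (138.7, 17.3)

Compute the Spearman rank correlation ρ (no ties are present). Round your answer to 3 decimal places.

-0.200

Rank density: 3, 4, 5, 1, 2
Rank species: 2, 1, 4, 3, 5
d = rank(density) − rank(species): 1, 3, 1, -2, -3; Σd² = 24
ρ = 1 − 6Σd² / [n(n²−1)] = 1 − 6×24 / (5×24) = 1 − 144/120 ≈ -0.200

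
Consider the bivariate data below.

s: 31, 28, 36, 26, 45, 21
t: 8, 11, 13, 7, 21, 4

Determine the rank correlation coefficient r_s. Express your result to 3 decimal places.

0.943

Rank s: 4, 3, 5, 2, 6, 1
Rank t: 3, 4, 5, 2, 6, 1
d = rank(s) − rank(t): 1, -1, 0, 0, 0, 0; Σd² = 2
ρ = 1 − 6Σd² / [n(n²−1)] = 1 − 6×2 / (6×35) = 1 − 12/210 ≈ 0.943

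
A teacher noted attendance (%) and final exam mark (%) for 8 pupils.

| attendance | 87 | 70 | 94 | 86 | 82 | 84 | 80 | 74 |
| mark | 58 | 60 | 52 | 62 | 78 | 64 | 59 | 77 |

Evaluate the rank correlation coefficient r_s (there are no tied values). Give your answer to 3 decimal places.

-0.500

Rank attendance: 7, 1, 8, 6, 4, 5, 3, 2
Rank mark: 2, 4, 1, 5, 8, 6, 3, 7
d = rank(attendance) − rank(mark): 5, -3, 7, 1, -4, -1, 0, -5; Σd² = 126
ρ = 1 − 6Σd² / [n(n²−1)] = 1 − 6×126 / (8×63) = 1 − 756/504 ≈ -0.500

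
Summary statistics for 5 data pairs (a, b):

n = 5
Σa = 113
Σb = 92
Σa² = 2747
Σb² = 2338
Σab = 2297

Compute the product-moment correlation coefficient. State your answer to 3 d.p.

0.617

r = (nΣab − ΣaΣb) / √[(nΣa² − (Σa)²)(nΣb² − (Σb)²)]
Numerator: 5×2297 − 113×92 = 1089
Denominator: √[(13735 − 12769)(11690 − 8464)] = √[966 × 3226] = 1765.3090
r = 1089 / 1765.3090 ≈ 0.617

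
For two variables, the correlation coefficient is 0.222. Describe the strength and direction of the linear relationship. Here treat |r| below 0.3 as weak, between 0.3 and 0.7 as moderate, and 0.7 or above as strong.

r = 0.222 > 0 so the relationship is positive.
|r| = 0.222, which falls in the weak range.

weak positive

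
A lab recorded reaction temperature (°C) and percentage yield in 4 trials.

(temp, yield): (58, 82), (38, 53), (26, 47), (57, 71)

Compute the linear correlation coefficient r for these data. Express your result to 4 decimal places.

0.9548

n = 4, Σx = 179, Σy = 253, Σx² = 8733, Σy² = 16783, Σxy = 12039
nΣxy − ΣxΣy = 48156 − 45287 = 2869
nΣx² − (Σx)² = 34932 − 32041 = 2891; nΣy² − (Σy)² = 67132 − 64009 = 3123
r = 2869 / √(2891 × 3123) = 2869 / 3004.7617 ≈ 0.9548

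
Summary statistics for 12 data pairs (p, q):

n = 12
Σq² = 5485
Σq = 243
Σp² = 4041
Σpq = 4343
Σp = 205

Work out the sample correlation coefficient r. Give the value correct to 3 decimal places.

r = (nΣpq − ΣpΣq) / √[(nΣp² − (Σp)²)(nΣq² − (Σq)²)]
Numerator: 12×4343 − 205×243 = 2301
Denominator: √[(48492 − 42025)(65820 − 59049)] = √[6467 × 6771] = 6617.2545
r = 2301 / 6617.2545 ≈ 0.348

0.348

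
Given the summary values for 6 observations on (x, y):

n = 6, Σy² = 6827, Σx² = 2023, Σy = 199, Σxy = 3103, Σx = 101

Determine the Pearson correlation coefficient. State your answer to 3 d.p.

r = (nΣxy − ΣxΣy) / √[(nΣx² − (Σx)²)(nΣy² − (Σy)²)]
Numerator: 6×3103 − 101×199 = -1481
Denominator: √[(12138 − 10201)(40962 − 39601)] = √[1937 × 1361] = 1623.6554
r = -1481 / 1623.6554 ≈ -0.912

-0.912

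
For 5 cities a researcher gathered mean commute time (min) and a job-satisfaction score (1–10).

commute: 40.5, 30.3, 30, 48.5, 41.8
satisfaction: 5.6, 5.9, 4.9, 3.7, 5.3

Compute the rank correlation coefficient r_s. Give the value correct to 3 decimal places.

-0.400

Rank commute: 3, 2, 1, 5, 4
Rank satisfaction: 4, 5, 2, 1, 3
d = rank(commute) − rank(satisfaction): -1, -3, -1, 4, 1; Σd² = 28
ρ = 1 − 6Σd² / [n(n²−1)] = 1 − 6×28 / (5×24) = 1 − 168/120 ≈ -0.400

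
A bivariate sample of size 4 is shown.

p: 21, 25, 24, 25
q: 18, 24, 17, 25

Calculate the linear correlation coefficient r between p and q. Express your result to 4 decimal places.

n = 4, Σp = 95, Σq = 84, Σp² = 2267, Σq² = 1814, Σpq = 2011
nΣpq − ΣpΣq = 8044 − 7980 = 64
nΣp² − (Σp)² = 9068 − 9025 = 43; nΣq² − (Σq)² = 7256 − 7056 = 200
r = 64 / √(43 × 200) = 64 / 92.7362 ≈ 0.6901

0.6901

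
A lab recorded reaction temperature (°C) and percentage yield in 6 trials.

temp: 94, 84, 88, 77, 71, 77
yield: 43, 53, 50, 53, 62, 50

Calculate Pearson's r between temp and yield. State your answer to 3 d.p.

n = 6, Σx = 491, Σy = 311, Σx² = 40535, Σy² = 16311, Σxy = 25227
nΣxy − ΣxΣy = 151362 − 152701 = -1339
nΣx² − (Σx)² = 243210 − 241081 = 2129; nΣy² − (Σy)² = 97866 − 96721 = 1145
r = -1339 / √(2129 × 1145) = -1339 / 1561.3152 ≈ -0.858

-0.858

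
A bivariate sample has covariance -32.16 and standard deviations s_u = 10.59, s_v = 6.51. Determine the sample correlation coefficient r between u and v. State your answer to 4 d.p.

r = Cov(u,v) / (s_u · s_v) = -32.16 / (10.59 × 6.51)
  = -32.16 / 68.9409 ≈ -0.4665

-0.4665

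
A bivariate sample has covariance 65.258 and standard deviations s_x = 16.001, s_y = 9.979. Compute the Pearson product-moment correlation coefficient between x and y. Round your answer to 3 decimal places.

0.409

r = Cov(x,y) / (s_x · s_y) = 65.258 / (16.001 × 9.979)
  = 65.258 / 159.6740 ≈ 0.409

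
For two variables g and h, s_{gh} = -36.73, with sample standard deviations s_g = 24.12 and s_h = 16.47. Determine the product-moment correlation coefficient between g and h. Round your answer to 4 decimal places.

r = Cov(g,h) / (s_g · s_h) = -36.73 / (24.12 × 16.47)
  = -36.73 / 397.2564 ≈ -0.0925

-0.0925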